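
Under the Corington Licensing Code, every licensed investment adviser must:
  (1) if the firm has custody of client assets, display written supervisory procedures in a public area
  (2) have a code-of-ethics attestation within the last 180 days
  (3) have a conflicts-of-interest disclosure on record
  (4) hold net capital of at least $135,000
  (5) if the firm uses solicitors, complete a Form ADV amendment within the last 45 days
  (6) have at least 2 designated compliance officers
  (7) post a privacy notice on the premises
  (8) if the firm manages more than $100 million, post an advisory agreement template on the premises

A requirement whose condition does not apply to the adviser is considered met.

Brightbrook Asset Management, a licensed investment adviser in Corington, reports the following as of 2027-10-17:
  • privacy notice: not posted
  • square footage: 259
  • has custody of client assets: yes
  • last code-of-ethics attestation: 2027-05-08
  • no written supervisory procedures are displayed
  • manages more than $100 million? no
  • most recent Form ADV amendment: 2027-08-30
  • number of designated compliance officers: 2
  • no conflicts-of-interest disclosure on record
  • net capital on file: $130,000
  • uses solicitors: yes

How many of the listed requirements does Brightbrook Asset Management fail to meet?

1. condition 'has custody of client assets' holds; written supervisory procedures absent → not met
2. code-of-ethics attestation 162 days ago vs limit 180 → met
3. conflicts-of-interest disclosure absent → not met
4. net capital $130,000 < $135,000 → not met
5. condition 'uses solicitors' holds; Form ADV amendment 48 days ago vs limit 45 → not met
6. designated compliance officers 2 ≥ 2 → met
7. privacy notice absent → not met
8. condition 'manages more than $100 million' does not hold → requirement n/a → met
Not met: 5 of 8

5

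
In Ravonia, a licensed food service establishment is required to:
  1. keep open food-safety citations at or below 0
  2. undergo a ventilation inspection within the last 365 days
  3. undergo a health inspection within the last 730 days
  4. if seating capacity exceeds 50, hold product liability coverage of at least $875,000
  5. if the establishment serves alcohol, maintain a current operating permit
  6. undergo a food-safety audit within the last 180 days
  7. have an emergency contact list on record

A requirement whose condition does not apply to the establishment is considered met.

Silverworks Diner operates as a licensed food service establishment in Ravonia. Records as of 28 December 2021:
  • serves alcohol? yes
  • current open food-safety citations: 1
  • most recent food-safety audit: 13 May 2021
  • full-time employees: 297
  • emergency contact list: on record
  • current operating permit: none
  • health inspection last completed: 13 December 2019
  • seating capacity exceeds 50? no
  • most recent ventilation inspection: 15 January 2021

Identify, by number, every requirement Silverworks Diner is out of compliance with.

1. open food-safety citations 1 > 0 → not met
2. ventilation inspection 347 days ago vs limit 365 → met
3. health inspection 746 days ago vs limit 730 → not met
4. condition 'seating capacity exceeds 50' does not hold → requirement n/a → met
5. condition 'serves alcohol' holds; current operating permit absent → not met
6. food-safety audit 229 days ago vs limit 180 → not met
7. emergency contact list present → met
Not met: 1, 3, 5, 6

1, 3, 5, 6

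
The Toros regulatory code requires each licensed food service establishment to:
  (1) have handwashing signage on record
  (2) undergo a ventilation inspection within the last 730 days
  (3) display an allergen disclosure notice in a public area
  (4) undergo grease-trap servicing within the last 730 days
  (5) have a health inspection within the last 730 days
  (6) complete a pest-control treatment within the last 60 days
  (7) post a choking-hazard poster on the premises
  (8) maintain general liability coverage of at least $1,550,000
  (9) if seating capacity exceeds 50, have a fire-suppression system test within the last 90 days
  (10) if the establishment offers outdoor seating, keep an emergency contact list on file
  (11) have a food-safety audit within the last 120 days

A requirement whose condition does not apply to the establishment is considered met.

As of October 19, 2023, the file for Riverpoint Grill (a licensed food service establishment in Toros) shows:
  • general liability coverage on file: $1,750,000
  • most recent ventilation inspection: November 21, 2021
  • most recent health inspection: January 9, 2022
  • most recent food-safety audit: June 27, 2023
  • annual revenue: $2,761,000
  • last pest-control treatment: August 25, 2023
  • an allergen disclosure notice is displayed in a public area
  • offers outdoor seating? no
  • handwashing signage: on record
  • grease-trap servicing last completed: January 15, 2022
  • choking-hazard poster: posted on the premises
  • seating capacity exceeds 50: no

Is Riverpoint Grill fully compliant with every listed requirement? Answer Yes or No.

1. handwashing signage present → met
2. ventilation inspection 697 days ago vs limit 730 → met
3. allergen disclosure notice present → met
4. grease-trap servicing 642 days ago vs limit 730 → met
5. health inspection 648 days ago vs limit 730 → met
6. pest-control treatment 55 days ago vs limit 60 → met
7. choking-hazard poster present → met
8. general liability coverage $1,750,000 ≥ $1,550,000 → met
9. condition 'seating capacity exceeds 50' does not hold → requirement n/a → met
10. condition 'offers outdoor seating' does not hold → requirement n/a → met
11. food-safety audit 114 days ago vs limit 120 → met
All met.

Yes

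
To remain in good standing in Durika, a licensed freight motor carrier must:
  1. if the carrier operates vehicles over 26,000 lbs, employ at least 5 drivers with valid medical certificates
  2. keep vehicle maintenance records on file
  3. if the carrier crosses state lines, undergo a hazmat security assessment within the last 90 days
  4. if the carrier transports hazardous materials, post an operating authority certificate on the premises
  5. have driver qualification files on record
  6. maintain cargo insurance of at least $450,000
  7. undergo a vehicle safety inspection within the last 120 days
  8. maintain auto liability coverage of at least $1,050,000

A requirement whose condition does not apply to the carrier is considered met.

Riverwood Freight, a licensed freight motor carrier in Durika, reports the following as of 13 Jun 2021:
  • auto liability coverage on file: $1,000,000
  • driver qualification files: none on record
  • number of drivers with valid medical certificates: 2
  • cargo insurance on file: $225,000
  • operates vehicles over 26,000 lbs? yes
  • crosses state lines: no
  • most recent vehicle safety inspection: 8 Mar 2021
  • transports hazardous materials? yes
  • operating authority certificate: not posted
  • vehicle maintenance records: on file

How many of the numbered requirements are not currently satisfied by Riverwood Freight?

5

1. condition 'operates vehicles over 26,000 lbs' holds; drivers with valid medical certificates 2 < 5 → not met
2. vehicle maintenance records present → met
3. condition 'crosses state lines' does not hold → requirement n/a → met
4. condition 'transports hazardous materials' holds; operating authority certificate absent → not met
5. driver qualification files absent → not met
6. cargo insurance $225,000 < $450,000 → not met
7. vehicle safety inspection 97 days ago vs limit 120 → met
8. auto liability coverage $1,000,000 < $1,050,000 → not met
Not met: 5 of 8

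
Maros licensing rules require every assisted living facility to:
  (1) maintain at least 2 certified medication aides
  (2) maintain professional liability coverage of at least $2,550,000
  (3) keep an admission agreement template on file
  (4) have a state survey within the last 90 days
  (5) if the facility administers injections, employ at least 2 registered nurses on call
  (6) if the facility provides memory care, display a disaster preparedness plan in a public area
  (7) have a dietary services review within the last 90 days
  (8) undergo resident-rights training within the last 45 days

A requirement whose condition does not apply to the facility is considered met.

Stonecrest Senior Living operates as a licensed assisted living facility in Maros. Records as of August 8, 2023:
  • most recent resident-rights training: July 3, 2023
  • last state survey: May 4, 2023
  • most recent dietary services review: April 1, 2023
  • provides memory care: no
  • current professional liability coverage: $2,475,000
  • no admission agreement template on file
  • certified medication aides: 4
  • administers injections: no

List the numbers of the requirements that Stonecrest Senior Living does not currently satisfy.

1. certified medication aides 4 ≥ 2 → met
2. professional liability coverage $2,475,000 < $2,550,000 → not met
3. admission agreement template absent → not met
4. state survey 96 days ago vs limit 90 → not met
5. condition 'administers injections' does not hold → requirement n/a → met
6. condition 'provides memory care' does not hold → requirement n/a → met
7. dietary services review 129 days ago vs limit 90 → not met
8. resident-rights training 36 days ago vs limit 45 → met
Not met: 2, 3, 4, 7

2, 3, 4, 7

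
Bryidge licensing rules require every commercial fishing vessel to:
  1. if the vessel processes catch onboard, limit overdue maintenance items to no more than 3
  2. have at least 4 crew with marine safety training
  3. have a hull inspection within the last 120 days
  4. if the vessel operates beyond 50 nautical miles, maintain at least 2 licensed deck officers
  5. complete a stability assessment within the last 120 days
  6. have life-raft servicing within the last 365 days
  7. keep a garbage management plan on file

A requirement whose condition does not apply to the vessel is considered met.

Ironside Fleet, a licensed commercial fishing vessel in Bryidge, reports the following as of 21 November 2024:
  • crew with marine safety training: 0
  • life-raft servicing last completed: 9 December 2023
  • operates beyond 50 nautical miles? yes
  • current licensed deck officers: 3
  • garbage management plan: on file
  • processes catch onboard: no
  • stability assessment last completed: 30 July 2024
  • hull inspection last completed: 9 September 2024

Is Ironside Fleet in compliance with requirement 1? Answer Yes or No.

Yes

1. condition 'processes catch onboard' does not hold → requirement n/a → met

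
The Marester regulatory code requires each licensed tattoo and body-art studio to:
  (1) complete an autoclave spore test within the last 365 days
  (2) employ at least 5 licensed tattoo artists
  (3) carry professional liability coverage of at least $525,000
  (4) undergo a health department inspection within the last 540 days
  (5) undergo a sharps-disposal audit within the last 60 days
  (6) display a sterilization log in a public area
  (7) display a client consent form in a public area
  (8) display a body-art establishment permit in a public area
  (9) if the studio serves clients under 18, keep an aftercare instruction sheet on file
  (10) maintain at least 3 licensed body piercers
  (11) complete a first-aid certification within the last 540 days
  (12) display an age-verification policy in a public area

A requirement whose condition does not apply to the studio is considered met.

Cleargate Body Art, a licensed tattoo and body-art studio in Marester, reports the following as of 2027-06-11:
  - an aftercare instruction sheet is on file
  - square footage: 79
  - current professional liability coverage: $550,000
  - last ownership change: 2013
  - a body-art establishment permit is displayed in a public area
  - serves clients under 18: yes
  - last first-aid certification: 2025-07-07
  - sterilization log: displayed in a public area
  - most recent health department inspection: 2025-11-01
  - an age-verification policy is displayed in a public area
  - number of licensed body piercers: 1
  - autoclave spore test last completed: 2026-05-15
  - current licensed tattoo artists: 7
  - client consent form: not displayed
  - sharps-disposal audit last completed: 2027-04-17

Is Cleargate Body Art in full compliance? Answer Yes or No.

No

1. autoclave spore test 392 days ago vs limit 365 → not met
2. licensed tattoo artists 7 ≥ 5 → met
3. professional liability coverage $550,000 ≥ $525,000 → met
4. health department inspection 587 days ago vs limit 540 → not met
5. sharps-disposal audit 55 days ago vs limit 60 → met
6. sterilization log present → met
7. client consent form absent → not met
8. body-art establishment permit present → met
9. condition 'serves clients under 18' holds; aftercare instruction sheet present → met
10. licensed body piercers 1 < 3 → not met
11. first-aid certification 704 days ago vs limit 540 → not met
12. age-verification policy present → met
Not met: 1, 4, 7, 10, 11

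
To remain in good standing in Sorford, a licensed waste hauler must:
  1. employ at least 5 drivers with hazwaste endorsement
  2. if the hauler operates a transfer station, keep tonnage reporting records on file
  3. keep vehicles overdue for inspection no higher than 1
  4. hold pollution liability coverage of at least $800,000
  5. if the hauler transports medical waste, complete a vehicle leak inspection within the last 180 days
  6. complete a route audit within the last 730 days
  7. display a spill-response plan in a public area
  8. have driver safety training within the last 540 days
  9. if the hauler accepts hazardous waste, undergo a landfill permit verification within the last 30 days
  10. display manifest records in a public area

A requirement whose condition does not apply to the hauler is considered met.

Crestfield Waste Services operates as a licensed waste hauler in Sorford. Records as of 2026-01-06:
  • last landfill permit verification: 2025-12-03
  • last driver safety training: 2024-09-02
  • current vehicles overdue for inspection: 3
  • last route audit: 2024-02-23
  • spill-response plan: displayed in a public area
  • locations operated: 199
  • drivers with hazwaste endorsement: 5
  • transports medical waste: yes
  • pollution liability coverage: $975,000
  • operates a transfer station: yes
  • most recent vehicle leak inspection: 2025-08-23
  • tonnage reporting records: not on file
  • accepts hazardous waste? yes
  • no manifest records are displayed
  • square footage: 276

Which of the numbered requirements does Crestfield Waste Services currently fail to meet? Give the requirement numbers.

2, 3, 9, 10

1. drivers with hazwaste endorsement 5 ≥ 5 → met
2. condition 'operates a transfer station' holds; tonnage reporting records absent → not met
3. vehicles overdue for inspection 3 > 1 → not met
4. pollution liability coverage $975,000 ≥ $800,000 → met
5. condition 'transports medical waste' holds; vehicle leak inspection 136 days ago vs limit 180 → met
6. route audit 683 days ago vs limit 730 → met
7. spill-response plan present → met
8. driver safety training 491 days ago vs limit 540 → met
9. condition 'accepts hazardous waste' holds; landfill permit verification 34 days ago vs limit 30 → not met
10. manifest records absent → not met
Not met: 2, 3, 9, 10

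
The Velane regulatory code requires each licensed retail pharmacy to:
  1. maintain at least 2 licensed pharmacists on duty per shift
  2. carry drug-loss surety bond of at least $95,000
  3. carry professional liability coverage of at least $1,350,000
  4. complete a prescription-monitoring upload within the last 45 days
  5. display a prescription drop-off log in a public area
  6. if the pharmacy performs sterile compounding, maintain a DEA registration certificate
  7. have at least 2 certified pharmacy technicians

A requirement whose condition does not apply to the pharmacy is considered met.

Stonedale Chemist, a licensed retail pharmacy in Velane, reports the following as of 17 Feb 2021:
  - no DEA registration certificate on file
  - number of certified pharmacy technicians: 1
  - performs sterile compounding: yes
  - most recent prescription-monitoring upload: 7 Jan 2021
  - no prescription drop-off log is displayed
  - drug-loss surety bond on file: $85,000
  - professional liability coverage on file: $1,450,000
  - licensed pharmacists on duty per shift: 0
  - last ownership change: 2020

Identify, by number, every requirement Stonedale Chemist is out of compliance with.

1, 2, 5, 6, 7

1. licensed pharmacists on duty per shift 0 < 2 → not met
2. drug-loss surety bond $85,000 < $95,000 → not met
3. professional liability coverage $1,450,000 ≥ $1,350,000 → met
4. prescription-monitoring upload 41 days ago vs limit 45 → met
5. prescription drop-off log absent → not met
6. condition 'performs sterile compounding' holds; DEA registration certificate absent → not met
7. certified pharmacy technicians 1 < 2 → not met
Not met: 1, 2, 5, 6, 7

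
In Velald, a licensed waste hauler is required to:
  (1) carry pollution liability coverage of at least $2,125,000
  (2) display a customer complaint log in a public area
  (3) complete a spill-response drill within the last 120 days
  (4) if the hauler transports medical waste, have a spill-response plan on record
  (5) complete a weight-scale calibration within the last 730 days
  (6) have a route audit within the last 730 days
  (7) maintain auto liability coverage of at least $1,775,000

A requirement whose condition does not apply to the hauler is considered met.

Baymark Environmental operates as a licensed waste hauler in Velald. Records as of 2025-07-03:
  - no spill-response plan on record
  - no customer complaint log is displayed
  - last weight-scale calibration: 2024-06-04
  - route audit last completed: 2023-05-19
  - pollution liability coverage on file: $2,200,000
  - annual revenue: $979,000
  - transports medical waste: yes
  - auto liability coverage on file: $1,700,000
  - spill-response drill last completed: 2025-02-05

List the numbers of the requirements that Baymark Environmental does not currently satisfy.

1. pollution liability coverage $2,200,000 ≥ $2,125,000 → met
2. customer complaint log absent → not met
3. spill-response drill 148 days ago vs limit 120 → not met
4. condition 'transports medical waste' holds; spill-response plan absent → not met
5. weight-scale calibration 394 days ago vs limit 730 → met
6. route audit 776 days ago vs limit 730 → not met
7. auto liability coverage $1,700,000 < $1,775,000 → not met
Not met: 2, 3, 4, 6, 7

2, 3, 4, 6, 7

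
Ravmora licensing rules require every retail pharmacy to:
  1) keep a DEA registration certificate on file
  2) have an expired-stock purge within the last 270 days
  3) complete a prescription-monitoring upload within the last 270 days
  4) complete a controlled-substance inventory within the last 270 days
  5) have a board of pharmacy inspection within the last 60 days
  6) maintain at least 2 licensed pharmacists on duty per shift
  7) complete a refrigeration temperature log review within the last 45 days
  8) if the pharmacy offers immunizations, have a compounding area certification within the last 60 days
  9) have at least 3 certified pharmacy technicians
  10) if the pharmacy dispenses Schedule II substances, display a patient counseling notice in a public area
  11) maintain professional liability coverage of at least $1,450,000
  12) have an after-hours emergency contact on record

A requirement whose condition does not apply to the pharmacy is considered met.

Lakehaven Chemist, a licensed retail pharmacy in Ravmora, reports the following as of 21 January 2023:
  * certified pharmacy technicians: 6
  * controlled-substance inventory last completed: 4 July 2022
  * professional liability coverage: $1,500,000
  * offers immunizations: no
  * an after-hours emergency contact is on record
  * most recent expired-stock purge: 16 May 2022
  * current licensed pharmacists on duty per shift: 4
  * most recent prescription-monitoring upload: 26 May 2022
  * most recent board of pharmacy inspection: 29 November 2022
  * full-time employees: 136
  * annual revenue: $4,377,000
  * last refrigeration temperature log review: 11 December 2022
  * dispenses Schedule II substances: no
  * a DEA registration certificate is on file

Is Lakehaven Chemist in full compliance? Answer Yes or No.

Yes

1. DEA registration certificate present → met
2. expired-stock purge 250 days ago vs limit 270 → met
3. prescription-monitoring upload 240 days ago vs limit 270 → met
4. controlled-substance inventory 201 days ago vs limit 270 → met
5. board of pharmacy inspection 53 days ago vs limit 60 → met
6. licensed pharmacists on duty per shift 4 ≥ 2 → met
7. refrigeration temperature log review 41 days ago vs limit 45 → met
8. condition 'offers immunizations' does not hold → requirement n/a → met
9. certified pharmacy technicians 6 ≥ 3 → met
10. condition 'dispenses Schedule II substances' does not hold → requirement n/a → met
11. professional liability coverage $1,500,000 ≥ $1,450,000 → met
12. after-hours emergency contact present → met
All met.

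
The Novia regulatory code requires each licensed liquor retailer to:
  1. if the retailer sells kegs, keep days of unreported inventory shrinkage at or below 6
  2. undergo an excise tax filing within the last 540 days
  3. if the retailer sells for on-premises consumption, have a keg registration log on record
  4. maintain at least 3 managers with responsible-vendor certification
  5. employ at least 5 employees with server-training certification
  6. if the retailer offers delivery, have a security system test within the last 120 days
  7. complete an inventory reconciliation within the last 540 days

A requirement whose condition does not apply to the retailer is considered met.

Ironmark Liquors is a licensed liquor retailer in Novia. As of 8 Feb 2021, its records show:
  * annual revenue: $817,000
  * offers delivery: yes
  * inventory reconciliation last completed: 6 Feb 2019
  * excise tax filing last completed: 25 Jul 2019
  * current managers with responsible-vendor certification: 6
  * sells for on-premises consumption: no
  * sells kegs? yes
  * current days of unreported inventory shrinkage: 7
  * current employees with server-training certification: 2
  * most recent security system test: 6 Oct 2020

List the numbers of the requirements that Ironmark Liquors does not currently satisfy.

1. condition 'sells kegs' holds; days of unreported inventory shrinkage 7 > 6 → not met
2. excise tax filing 564 days ago vs limit 540 → not met
3. condition 'sells for on-premises consumption' does not hold → requirement n/a → met
4. managers with responsible-vendor certification 6 ≥ 3 → met
5. employees with server-training certification 2 < 5 → not met
6. condition 'offers delivery' holds; security system test 125 days ago vs limit 120 → not met
7. inventory reconciliation 733 days ago vs limit 540 → not met
Not met: 1, 2, 5, 6, 7

1, 2, 5, 6, 7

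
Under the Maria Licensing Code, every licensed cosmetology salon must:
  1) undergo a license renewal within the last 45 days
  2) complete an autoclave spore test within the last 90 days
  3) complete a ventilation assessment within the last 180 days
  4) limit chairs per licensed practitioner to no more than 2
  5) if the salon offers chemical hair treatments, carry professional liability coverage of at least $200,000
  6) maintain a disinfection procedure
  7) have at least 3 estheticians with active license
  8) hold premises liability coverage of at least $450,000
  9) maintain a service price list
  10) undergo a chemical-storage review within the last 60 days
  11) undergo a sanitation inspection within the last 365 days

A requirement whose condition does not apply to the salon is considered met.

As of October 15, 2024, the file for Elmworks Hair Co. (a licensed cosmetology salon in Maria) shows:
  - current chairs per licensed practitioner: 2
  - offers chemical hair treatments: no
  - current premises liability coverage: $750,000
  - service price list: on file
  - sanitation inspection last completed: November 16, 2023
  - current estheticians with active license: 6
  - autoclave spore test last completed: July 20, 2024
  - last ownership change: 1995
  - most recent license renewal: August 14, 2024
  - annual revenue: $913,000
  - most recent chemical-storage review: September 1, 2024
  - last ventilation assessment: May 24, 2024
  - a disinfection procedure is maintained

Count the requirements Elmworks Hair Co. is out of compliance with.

1. license renewal 62 days ago vs limit 45 → not met
2. autoclave spore test 87 days ago vs limit 90 → met
3. ventilation assessment 144 days ago vs limit 180 → met
4. chairs per licensed practitioner 2 ≤ 2 → met
5. condition 'offers chemical hair treatments' does not hold → requirement n/a → met
6. disinfection procedure present → met
7. estheticians with active license 6 ≥ 3 → met
8. premises liability coverage $750,000 ≥ $450,000 → met
9. service price list present → met
10. chemical-storage review 44 days ago vs limit 60 → met
11. sanitation inspection 334 days ago vs limit 365 → met
Not met: 1 of 11

1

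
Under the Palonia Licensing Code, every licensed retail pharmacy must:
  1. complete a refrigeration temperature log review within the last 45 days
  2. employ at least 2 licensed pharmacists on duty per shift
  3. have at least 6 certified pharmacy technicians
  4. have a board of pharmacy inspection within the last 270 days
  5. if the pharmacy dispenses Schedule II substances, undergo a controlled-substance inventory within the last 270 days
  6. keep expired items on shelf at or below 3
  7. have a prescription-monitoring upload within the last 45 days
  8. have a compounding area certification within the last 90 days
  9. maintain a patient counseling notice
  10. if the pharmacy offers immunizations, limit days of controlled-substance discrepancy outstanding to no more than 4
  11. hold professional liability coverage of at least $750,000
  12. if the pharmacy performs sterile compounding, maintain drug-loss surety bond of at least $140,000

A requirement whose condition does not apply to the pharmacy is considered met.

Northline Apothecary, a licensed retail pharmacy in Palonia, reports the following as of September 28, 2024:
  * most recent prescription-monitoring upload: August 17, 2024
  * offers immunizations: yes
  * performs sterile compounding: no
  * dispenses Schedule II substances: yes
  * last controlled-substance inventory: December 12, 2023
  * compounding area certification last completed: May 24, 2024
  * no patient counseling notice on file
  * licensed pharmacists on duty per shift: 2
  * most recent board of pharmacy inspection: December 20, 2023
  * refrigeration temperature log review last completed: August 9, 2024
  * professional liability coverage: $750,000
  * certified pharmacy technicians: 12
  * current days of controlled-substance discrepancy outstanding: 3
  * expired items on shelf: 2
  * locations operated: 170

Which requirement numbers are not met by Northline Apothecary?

1. refrigeration temperature log review 50 days ago vs limit 45 → not met
2. licensed pharmacists on duty per shift 2 ≥ 2 → met
3. certified pharmacy technicians 12 ≥ 6 → met
4. board of pharmacy inspection 283 days ago vs limit 270 → not met
5. condition 'dispenses Schedule II substances' holds; controlled-substance inventory 291 days ago vs limit 270 → not met
6. expired items on shelf 2 ≤ 3 → met
7. prescription-monitoring upload 42 days ago vs limit 45 → met
8. compounding area certification 127 days ago vs limit 90 → not met
9. patient counseling notice absent → not met
10. condition 'offers immunizations' holds; days of controlled-substance discrepancy outstanding 3 ≤ 4 → met
11. professional liability coverage $750,000 ≥ $750,000 → met
12. condition 'performs sterile compounding' does not hold → requirement n/a → met
Not met: 1, 4, 5, 8, 9

1, 4, 5, 8, 9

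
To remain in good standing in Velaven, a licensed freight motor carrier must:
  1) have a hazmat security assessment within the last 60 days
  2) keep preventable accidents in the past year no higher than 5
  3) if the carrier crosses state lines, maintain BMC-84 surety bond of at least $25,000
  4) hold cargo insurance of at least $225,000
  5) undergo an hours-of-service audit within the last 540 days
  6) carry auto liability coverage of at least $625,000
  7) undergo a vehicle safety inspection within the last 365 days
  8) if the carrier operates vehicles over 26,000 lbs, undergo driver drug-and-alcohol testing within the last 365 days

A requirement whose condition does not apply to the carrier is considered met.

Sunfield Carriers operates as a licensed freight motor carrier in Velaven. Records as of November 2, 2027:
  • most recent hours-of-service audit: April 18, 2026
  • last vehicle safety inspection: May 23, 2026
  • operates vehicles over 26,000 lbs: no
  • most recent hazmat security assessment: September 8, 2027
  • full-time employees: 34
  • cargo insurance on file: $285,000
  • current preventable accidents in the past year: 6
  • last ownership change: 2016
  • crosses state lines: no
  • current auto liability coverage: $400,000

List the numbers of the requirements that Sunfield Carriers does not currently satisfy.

2, 5, 6, 7

1. hazmat security assessment 55 days ago vs limit 60 → met
2. preventable accidents in the past year 6 > 5 → not met
3. condition 'crosses state lines' does not hold → requirement n/a → met
4. cargo insurance $285,000 ≥ $225,000 → met
5. hours-of-service audit 563 days ago vs limit 540 → not met
6. auto liability coverage $400,000 < $625,000 → not met
7. vehicle safety inspection 528 days ago vs limit 365 → not met
8. condition 'operates vehicles over 26,000 lbs' does not hold → requirement n/a → met
Not met: 2, 5, 6, 7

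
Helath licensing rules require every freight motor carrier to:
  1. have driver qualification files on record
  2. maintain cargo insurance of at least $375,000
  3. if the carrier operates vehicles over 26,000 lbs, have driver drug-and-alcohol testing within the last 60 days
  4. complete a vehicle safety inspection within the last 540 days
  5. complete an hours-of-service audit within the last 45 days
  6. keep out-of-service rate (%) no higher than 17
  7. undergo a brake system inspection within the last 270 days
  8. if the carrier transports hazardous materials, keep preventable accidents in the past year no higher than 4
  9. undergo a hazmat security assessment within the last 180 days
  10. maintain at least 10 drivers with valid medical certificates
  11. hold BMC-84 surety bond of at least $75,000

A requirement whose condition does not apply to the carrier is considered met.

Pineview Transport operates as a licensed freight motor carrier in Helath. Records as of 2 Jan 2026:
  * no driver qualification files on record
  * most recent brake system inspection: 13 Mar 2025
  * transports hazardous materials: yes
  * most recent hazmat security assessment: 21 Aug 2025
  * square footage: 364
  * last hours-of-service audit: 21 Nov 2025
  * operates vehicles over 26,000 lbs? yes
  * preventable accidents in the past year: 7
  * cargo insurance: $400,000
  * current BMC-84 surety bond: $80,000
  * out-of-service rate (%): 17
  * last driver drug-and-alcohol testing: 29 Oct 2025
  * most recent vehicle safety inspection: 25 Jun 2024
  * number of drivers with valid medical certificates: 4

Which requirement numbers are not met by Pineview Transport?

1. driver qualification files absent → not met
2. cargo insurance $400,000 ≥ $375,000 → met
3. condition 'operates vehicles over 26,000 lbs' holds; driver drug-and-alcohol testing 65 days ago vs limit 60 → not met
4. vehicle safety inspection 556 days ago vs limit 540 → not met
5. hours-of-service audit 42 days ago vs limit 45 → met
6. out-of-service rate (%) 17 ≤ 17 → met
7. brake system inspection 295 days ago vs limit 270 → not met
8. condition 'transports hazardous materials' holds; preventable accidents in the past year 7 > 4 → not met
9. hazmat security assessment 134 days ago vs limit 180 → met
10. drivers with valid medical certificates 4 < 10 → not met
11. BMC-84 surety bond $80,000 ≥ $75,000 → met
Not met: 1, 3, 4, 7, 8, 10

1, 3, 4, 7, 8, 10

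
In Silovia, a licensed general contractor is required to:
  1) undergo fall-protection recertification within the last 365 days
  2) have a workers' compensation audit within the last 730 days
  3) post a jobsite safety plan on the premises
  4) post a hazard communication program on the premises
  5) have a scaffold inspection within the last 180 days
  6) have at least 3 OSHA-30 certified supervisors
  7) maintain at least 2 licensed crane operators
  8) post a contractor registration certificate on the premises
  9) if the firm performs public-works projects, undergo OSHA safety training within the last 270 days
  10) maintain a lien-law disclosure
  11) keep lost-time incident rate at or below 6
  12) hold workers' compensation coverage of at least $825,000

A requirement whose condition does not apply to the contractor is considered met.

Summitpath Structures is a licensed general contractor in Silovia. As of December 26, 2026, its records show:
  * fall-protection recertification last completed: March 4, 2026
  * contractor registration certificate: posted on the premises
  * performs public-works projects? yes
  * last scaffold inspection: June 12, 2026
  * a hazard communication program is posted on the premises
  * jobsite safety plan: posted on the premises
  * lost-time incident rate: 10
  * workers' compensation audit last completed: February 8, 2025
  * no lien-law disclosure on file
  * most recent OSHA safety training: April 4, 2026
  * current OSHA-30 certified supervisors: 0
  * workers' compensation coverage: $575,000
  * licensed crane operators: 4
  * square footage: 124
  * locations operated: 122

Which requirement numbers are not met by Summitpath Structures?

1. fall-protection recertification 297 days ago vs limit 365 → met
2. workers' compensation audit 686 days ago vs limit 730 → met
3. jobsite safety plan present → met
4. hazard communication program present → met
5. scaffold inspection 197 days ago vs limit 180 → not met
6. OSHA-30 certified supervisors 0 < 3 → not met
7. licensed crane operators 4 ≥ 2 → met
8. contractor registration certificate present → met
9. condition 'performs public-works projects' holds; OSHA safety training 266 days ago vs limit 270 → met
10. lien-law disclosure absent → not met
11. lost-time incident rate 10 > 6 → not met
12. workers' compensation coverage $575,000 < $825,000 → not met
Not met: 5, 6, 10, 11, 12

5, 6, 10, 11, 12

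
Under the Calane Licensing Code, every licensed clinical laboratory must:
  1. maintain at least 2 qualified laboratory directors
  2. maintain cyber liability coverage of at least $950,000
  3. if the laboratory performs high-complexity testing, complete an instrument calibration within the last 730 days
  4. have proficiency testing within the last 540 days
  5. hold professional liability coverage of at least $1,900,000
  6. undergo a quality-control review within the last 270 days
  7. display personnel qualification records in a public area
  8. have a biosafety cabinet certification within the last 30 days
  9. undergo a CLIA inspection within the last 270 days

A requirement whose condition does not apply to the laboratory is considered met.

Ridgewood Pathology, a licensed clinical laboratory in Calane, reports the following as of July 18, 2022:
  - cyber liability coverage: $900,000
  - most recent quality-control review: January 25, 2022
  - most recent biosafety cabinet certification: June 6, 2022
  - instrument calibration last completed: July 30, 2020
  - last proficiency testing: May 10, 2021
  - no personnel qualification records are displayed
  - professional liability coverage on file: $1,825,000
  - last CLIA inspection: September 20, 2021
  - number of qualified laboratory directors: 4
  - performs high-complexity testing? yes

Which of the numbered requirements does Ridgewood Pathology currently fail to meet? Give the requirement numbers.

2, 5, 7, 8, 9

1. qualified laboratory directors 4 ≥ 2 → met
2. cyber liability coverage $900,000 < $950,000 → not met
3. condition 'performs high-complexity testing' holds; instrument calibration 718 days ago vs limit 730 → met
4. proficiency testing 434 days ago vs limit 540 → met
5. professional liability coverage $1,825,000 < $1,900,000 → not met
6. quality-control review 174 days ago vs limit 270 → met
7. personnel qualification records absent → not met
8. biosafety cabinet certification 42 days ago vs limit 30 → not met
9. CLIA inspection 301 days ago vs limit 270 → not met
Not met: 2, 5, 7, 8, 9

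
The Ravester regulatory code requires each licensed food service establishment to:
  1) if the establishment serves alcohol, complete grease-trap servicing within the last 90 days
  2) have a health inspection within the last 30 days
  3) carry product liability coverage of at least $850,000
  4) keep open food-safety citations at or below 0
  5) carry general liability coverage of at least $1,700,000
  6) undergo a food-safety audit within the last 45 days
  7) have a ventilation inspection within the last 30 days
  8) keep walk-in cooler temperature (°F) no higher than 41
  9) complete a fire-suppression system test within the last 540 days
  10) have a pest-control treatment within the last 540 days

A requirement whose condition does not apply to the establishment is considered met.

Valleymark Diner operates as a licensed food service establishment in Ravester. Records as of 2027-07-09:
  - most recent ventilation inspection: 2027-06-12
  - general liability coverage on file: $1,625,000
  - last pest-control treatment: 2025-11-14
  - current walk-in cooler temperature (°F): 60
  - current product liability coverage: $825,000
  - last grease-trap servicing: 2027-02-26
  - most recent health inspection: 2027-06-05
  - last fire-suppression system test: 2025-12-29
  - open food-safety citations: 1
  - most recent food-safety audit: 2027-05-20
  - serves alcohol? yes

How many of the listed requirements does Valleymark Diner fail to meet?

1. condition 'serves alcohol' holds; grease-trap servicing 133 days ago vs limit 90 → not met
2. health inspection 34 days ago vs limit 30 → not met
3. product liability coverage $825,000 < $850,000 → not met
4. open food-safety citations 1 > 0 → not met
5. general liability coverage $1,625,000 < $1,700,000 → not met
6. food-safety audit 50 days ago vs limit 45 → not met
7. ventilation inspection 27 days ago vs limit 30 → met
8. walk-in cooler temperature (°F) 60 > 41 → not met
9. fire-suppression system test 557 days ago vs limit 540 → not met
10. pest-control treatment 602 days ago vs limit 540 → not met
Not met: 9 of 10

9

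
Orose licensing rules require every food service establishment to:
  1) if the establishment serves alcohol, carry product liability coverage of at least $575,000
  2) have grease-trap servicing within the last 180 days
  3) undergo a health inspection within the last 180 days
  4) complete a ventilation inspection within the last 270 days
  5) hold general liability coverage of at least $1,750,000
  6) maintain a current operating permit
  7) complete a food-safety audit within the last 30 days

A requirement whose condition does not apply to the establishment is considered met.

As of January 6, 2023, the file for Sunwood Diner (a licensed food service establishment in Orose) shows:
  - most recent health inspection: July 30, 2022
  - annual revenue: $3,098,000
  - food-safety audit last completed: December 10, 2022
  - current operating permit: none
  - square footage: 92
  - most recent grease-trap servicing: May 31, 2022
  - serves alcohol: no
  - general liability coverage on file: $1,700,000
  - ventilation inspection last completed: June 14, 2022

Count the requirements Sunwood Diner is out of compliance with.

3

1. condition 'serves alcohol' does not hold → requirement n/a → met
2. grease-trap servicing 220 days ago vs limit 180 → not met
3. health inspection 160 days ago vs limit 180 → met
4. ventilation inspection 206 days ago vs limit 270 → met
5. general liability coverage $1,700,000 < $1,750,000 → not met
6. current operating permit absent → not met
7. food-safety audit 27 days ago vs limit 30 → met
Not met: 3 of 7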